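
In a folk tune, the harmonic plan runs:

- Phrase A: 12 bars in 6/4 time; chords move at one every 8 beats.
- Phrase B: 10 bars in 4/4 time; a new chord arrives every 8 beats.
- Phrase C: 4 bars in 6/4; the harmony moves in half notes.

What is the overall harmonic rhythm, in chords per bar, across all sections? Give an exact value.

A: 12 × 6 = 72 beats ÷ 8 = 9 chords.
B: 10 × 4 = 40 beats ÷ 8 = 5 chords.
C: 4 × 6 = 24 beats ÷ 2 = 12 chords.
Overall: 26 chords over 26 bars → 26/26 = 1 chords per bar.

1 chords per bar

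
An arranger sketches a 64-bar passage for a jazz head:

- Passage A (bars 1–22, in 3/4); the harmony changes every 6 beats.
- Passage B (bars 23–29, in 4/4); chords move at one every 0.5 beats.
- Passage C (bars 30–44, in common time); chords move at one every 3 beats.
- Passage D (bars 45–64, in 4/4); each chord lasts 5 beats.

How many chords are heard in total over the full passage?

103 chords

A: 22 bars × 3 beats = 66 beats; 6 beats/chord → 11 chords.
B: 7 bars × 4 beats = 28 beats; 0.5 beats/chord → 56 chords.
C: 15 bars × 4 beats = 60 beats; 3 beats/chord → 20 chords.
D: 20 bars × 4 beats = 80 beats; 5 beats/chord → 16 chords.
Total: 11 + 56 + 20 + 16 = 103.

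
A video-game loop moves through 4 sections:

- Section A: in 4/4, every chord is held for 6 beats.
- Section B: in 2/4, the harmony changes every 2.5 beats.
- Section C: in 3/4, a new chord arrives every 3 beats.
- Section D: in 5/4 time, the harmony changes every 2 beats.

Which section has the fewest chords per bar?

A: each chord is 6 beats in 4/4, so 2/3 per bar.
B: each chord is 2.5 beats in 2/4, so 0.8 per bar.
C: each chord is 3 beats in 3/4, so 1 per bar.
D: each chord is 2 beats in 5/4, so 2.5 per bar.
Slowest is A at 2/3 chords/bar.

Section A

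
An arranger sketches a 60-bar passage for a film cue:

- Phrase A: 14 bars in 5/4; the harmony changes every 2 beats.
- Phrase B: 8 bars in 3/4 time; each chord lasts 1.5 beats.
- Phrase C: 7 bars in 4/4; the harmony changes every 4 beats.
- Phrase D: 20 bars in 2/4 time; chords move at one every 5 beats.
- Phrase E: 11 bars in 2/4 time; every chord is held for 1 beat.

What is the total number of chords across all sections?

A has 70 beats and chords last 2 each, so 35 chords.
B has 24 beats and chords last 1.5 each, so 16 chords.
C has 28 beats and chords last 4 each, so 7 chords.
D has 40 beats and chords last 5 each, so 8 chords.
E has 22 beats and chords last 1 each, so 22 chords.
Total: 35 + 16 + 7 + 8 + 22 = 88.

88 chords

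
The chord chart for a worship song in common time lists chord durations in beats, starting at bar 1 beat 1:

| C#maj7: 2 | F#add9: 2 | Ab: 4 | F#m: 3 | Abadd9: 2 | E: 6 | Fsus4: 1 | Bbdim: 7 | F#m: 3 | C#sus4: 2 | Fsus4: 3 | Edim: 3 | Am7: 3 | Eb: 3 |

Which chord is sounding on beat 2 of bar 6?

Beat 2 of bar 6 is beat (6−1)×4 + 2 = 22 overall.
Running totals: C#maj7 ends at 2, F#add9 ends at 4, Ab ends at 8, F#m ends at 11, Abadd9 ends at 13, E ends at 19, Fsus4 ends at 20, Bbdim ends at 27.
Beat 22 falls within Bbdim.

Bbdim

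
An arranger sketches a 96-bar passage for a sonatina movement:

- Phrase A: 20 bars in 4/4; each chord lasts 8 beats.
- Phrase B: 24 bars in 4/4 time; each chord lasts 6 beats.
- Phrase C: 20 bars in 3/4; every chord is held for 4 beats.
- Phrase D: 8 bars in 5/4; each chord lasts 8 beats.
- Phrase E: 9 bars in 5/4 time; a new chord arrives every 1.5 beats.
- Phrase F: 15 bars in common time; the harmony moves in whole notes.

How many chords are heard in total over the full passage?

A: 20·4 = 80 beats, 80/8 = 10 chords.
B: 24·4 = 96 beats, 96/6 = 16 chords.
C: 20·3 = 60 beats, 60/4 = 15 chords.
D: 8·5 = 40 beats, 40/8 = 5 chords.
E: 9·5 = 45 beats, 45/1.5 = 30 chords.
F: 15·4 = 60 beats, 60/4 = 15 chords.
Total: 10 + 16 + 15 + 5 + 30 + 15 = 91.

91 chords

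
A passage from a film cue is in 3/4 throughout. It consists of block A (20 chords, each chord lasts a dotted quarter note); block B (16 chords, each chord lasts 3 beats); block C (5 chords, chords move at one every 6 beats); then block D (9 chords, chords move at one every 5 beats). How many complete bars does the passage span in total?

A: 20 × 1.5 = 30 beats = 10 bars.
B: 16 × 3 = 48 beats = 16 bars.
C: 5 × 6 = 30 beats = 10 bars.
D: 9 × 5 = 45 beats = 15 bars.
Total: 10 + 16 + 10 + 15 = 51 bars.

51 bars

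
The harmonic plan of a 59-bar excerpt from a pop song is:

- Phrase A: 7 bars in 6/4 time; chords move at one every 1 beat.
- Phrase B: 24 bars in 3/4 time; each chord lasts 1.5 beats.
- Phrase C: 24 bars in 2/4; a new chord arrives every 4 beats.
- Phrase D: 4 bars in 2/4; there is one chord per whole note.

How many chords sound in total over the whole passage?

A has 42 beats and chords last 1 each, so 42 chords.
B has 72 beats and chords last 1.5 each, so 48 chords.
C has 48 beats and chords last 4 each, so 12 chords.
D has 8 beats and chords last 4 each, so 2 chords.
Total: 42 + 48 + 12 + 2 = 104.

104 chords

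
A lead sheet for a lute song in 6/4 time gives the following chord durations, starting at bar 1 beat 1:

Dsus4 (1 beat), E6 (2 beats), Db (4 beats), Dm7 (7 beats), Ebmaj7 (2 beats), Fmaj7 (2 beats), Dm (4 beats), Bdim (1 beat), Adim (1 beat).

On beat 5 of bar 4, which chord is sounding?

Bdim

Beat 5 of bar 4 is beat (4−1)×6 + 5 = 23 overall.
Running totals: Dsus4 ends at 1, E6 ends at 3, Db ends at 7, Dm7 ends at 14, Ebmaj7 ends at 16, Fmaj7 ends at 18, Dm ends at 22, Bdim ends at 23.
Beat 23 falls within Bdim.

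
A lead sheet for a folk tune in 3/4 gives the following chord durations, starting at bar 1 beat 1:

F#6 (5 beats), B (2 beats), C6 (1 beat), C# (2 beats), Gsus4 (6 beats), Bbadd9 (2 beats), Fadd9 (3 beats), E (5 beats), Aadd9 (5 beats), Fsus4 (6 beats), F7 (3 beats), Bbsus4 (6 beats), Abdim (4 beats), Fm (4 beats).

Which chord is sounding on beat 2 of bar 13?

F7

Beat 2 of bar 13 is beat (13−1)×3 + 2 = 38 overall.
Running totals: F#6 ends at 5, B ends at 7, C6 ends at 8, C# ends at 10, Gsus4 ends at 16, Bbadd9 ends at 18, Fadd9 ends at 21, E ends at 26, Aadd9 ends at 31, Fsus4 ends at 37, F7 ends at 40.
Beat 38 falls within F7.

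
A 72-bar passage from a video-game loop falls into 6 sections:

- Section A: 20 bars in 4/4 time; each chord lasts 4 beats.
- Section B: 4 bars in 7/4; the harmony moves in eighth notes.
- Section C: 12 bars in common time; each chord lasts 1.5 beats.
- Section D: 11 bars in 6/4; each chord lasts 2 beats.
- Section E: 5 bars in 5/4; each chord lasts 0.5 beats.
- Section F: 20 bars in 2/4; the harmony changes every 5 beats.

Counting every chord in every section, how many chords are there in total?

199 chords

A: 20 bars × 4 beats = 80 beats; 4 beats/chord → 20 chords.
B: 4 bars × 7 beats = 28 beats; 0.5 beats/chord → 56 chords.
C: 12 bars × 4 beats = 48 beats; 1.5 beats/chord → 32 chords.
D: 11 bars × 6 beats = 66 beats; 2 beats/chord → 33 chords.
E: 5 bars × 5 beats = 25 beats; 0.5 beats/chord → 50 chords.
F: 20 bars × 2 beats = 40 beats; 5 beats/chord → 8 chords.
Total: 20 + 56 + 32 + 33 + 50 + 8 = 199.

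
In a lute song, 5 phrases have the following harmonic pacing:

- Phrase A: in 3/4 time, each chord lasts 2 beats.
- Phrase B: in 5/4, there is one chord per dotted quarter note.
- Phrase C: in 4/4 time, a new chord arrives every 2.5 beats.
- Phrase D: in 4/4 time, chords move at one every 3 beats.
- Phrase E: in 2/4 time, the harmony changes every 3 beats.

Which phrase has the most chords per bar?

A: each chord is 2 beats in 3/4, so 1.5 per bar.
B: each chord is 1.5 beats in 5/4, so 10/3 per bar.
C: each chord is 2.5 beats in 4/4, so 1.6 per bar.
D: each chord is 3 beats in 4/4, so 4/3 per bar.
E: each chord is 3 beats in 2/4, so 2/3 per bar.
Fastest is B at 10/3 chords/bar.

Phrase B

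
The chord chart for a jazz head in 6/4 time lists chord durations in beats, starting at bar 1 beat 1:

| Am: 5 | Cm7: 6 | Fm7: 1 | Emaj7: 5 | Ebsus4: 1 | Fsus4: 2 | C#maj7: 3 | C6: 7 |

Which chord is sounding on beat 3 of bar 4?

C#maj7

Beat 3 of bar 4 is beat (4−1)×6 + 3 = 21 overall.
Running totals: Am ends at 5, Cm7 ends at 11, Fm7 ends at 12, Emaj7 ends at 17, Ebsus4 ends at 18, Fsus4 ends at 20, C#maj7 ends at 23.
Beat 21 falls within C#maj7.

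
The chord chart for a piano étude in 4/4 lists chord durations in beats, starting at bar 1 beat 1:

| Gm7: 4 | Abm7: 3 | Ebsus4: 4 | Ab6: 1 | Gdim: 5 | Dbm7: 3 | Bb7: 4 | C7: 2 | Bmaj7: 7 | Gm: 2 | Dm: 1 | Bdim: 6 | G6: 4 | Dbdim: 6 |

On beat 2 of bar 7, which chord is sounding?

C7

Beat 2 of bar 7 is beat (7−1)×4 + 2 = 26 overall.
Running totals: Gm7 ends at 4, Abm7 ends at 7, Ebsus4 ends at 11, Ab6 ends at 12, Gdim ends at 17, Dbm7 ends at 20, Bb7 ends at 24, C7 ends at 26.
Beat 26 falls within C7.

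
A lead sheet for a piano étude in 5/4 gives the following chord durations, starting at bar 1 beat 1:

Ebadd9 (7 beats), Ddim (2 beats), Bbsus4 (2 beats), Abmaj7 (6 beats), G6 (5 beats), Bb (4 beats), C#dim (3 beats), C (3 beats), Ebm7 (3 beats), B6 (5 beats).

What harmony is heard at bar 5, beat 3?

Bb

Beat 3 of bar 5 is beat (5−1)×5 + 3 = 23 overall.
Running totals: Ebadd9 ends at 7, Ddim ends at 9, Bbsus4 ends at 11, Abmaj7 ends at 17, G6 ends at 22, Bb ends at 26.
Beat 23 falls within Bb.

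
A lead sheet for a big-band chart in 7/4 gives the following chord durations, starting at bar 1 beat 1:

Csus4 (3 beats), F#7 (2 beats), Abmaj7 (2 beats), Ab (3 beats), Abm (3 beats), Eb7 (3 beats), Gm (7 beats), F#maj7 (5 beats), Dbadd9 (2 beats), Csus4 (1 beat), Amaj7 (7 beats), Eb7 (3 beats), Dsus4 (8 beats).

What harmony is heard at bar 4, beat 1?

Beat 1 of bar 4 is beat (4−1)×7 + 1 = 22 overall.
Running totals: Csus4 ends at 3, F#7 ends at 5, Abmaj7 ends at 7, Ab ends at 10, Abm ends at 13, Eb7 ends at 16, Gm ends at 23.
Beat 22 falls within Gm.

Gm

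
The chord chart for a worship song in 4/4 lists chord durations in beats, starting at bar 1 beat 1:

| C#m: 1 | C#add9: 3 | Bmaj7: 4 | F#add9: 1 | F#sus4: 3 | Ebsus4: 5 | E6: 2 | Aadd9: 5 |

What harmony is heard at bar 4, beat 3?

Beat 3 of bar 4 is beat (4−1)×4 + 3 = 15 overall.
Running totals: C#m ends at 1, C#add9 ends at 4, Bmaj7 ends at 8, F#add9 ends at 9, F#sus4 ends at 12, Ebsus4 ends at 17.
Beat 15 falls within Ebsus4.

Ebsus4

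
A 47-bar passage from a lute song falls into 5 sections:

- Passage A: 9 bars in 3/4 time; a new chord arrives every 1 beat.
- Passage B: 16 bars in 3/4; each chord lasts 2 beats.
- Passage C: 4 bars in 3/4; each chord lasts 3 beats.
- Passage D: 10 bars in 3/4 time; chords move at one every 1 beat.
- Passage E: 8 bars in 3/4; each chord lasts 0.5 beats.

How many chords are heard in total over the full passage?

A: 9 bars × 3 beats = 27 beats; 1 beat/chord → 27 chords.
B: 16 bars × 3 beats = 48 beats; 2 beats/chord → 24 chords.
C: 4 bars × 3 beats = 12 beats; 3 beats/chord → 4 chords.
D: 10 bars × 3 beats = 30 beats; 1 beat/chord → 30 chords.
E: 8 bars × 3 beats = 24 beats; 0.5 beats/chord → 48 chords.
Total: 27 + 24 + 4 + 30 + 48 = 133.

133 chords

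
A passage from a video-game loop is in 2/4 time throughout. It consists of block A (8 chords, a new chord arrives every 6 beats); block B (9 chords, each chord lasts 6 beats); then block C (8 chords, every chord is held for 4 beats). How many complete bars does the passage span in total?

A: 8 × 6 = 48 beats = 24 bars.
B: 9 × 6 = 54 beats = 27 bars.
C: 8 × 4 = 32 beats = 16 bars.
Total: 24 + 27 + 16 = 67 bars.

67 bars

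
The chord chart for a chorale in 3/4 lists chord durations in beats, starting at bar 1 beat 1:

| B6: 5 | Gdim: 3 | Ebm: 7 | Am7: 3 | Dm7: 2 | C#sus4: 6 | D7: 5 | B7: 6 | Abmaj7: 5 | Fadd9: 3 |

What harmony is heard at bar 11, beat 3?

B7

Beat 3 of bar 11 is beat (11−1)×3 + 3 = 33 overall.
Running totals: B6 ends at 5, Gdim ends at 8, Ebm ends at 15, Am7 ends at 18, Dm7 ends at 20, C#sus4 ends at 26, D7 ends at 31, B7 ends at 37.
Beat 33 falls within B7.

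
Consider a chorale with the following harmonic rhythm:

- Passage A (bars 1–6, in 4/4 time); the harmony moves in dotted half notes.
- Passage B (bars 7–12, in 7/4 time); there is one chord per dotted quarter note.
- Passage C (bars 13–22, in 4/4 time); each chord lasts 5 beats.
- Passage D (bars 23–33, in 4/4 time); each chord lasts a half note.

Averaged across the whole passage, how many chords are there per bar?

A: 6 bars of 4 beats is 24 beats; at 3 beats each that's 8 chords.
B: 6 bars of 7 beats is 42 beats; at 1.5 beats each that's 28 chords.
C: 10 bars of 4 beats is 40 beats; at 5 beats each that's 8 chords.
D: 11 bars of 4 beats is 44 beats; at 2 beats each that's 22 chords.
Overall: 66 chords over 33 bars → 66/33 = 2 chords per bar.

2 chords per bar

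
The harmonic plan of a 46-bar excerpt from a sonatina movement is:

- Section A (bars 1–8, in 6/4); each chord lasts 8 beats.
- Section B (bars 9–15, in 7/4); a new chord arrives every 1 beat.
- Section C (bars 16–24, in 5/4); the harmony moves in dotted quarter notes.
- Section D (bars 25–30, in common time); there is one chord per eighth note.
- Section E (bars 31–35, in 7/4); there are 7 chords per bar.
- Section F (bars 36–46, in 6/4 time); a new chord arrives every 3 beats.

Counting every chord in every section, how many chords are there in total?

190 chords

A has 48 beats and chords last 8 each, so 6 chords.
B has 49 beats and chords last 1 each, so 49 chords.
C has 45 beats and chords last 1.5 each, so 30 chords.
D has 24 beats and chords last 0.5 each, so 48 chords.
E has 35 beats and chords last 1 each, so 35 chords.
F has 66 beats and chords last 3 each, so 22 chords.
Total: 6 + 49 + 30 + 48 + 35 + 22 = 190.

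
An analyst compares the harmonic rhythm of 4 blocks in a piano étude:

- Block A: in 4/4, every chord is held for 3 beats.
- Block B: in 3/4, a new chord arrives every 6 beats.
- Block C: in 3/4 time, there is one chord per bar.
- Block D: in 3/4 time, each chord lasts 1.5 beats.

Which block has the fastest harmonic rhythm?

Block D

A: each chord is 3 beats in 4/4, so 4/3 per bar.
B: each chord is 6 beats in 3/4, so 0.5 per bar.
C: each chord is 3 beats in 3/4, so 1 per bar.
D: each chord is 1.5 beats in 3/4, so 2 per bar.
Fastest is D at 2 chords/bar.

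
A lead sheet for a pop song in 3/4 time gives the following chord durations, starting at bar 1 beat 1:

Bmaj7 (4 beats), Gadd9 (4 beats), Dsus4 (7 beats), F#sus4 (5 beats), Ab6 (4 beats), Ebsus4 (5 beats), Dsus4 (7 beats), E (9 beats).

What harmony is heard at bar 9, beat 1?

Ebsus4

Beat 1 of bar 9 is beat (9−1)×3 + 1 = 25 overall.
Running totals: Bmaj7 ends at 4, Gadd9 ends at 8, Dsus4 ends at 15, F#sus4 ends at 20, Ab6 ends at 24, Ebsus4 ends at 29.
Beat 25 falls within Ebsus4.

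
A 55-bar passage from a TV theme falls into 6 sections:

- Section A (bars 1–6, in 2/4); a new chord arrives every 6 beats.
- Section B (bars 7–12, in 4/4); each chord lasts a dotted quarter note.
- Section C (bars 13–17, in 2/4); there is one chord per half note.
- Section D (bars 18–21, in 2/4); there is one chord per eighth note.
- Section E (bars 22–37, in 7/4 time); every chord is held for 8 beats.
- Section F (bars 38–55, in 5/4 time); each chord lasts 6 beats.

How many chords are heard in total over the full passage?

68 chords

A: 6 bars × 2 beats = 12 beats; 6 beats/chord → 2 chords.
B: 6 bars × 4 beats = 24 beats; 1.5 beats/chord → 16 chords.
C: 5 bars × 2 beats = 10 beats; 2 beats/chord → 5 chords.
D: 4 bars × 2 beats = 8 beats; 0.5 beats/chord → 16 chords.
E: 16 bars × 7 beats = 112 beats; 8 beats/chord → 14 chords.
F: 18 bars × 5 beats = 90 beats; 6 beats/chord → 15 chords.
Total: 2 + 16 + 5 + 16 + 14 + 15 = 68.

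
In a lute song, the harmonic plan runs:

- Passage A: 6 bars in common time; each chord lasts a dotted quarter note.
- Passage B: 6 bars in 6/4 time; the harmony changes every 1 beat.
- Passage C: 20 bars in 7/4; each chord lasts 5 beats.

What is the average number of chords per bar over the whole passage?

A: 6 × 4 = 24 beats ÷ 1.5 = 16 chords.
B: 6 × 6 = 36 beats ÷ 1 = 36 chords.
C: 20 × 7 = 140 beats ÷ 5 = 28 chords.
Overall: 80 chords over 32 bars → 80/32 = 2.5 chords per bar.

2.5 chords per bar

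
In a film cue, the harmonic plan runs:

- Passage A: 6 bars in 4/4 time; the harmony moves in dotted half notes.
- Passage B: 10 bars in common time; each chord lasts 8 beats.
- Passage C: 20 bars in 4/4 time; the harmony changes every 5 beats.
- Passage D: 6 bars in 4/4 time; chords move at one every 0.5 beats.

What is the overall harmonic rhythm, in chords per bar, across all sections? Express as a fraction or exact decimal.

11/6 chords per bar

A: 6 × 4 = 24 beats ÷ 3 = 8 chords.
B: 10 × 4 = 40 beats ÷ 8 = 5 chords.
C: 20 × 4 = 80 beats ÷ 5 = 16 chords.
D: 6 × 4 = 24 beats ÷ 0.5 = 48 chords.
Overall: 77 chords over 42 bars → 77/42 = 11/6 chords per bar.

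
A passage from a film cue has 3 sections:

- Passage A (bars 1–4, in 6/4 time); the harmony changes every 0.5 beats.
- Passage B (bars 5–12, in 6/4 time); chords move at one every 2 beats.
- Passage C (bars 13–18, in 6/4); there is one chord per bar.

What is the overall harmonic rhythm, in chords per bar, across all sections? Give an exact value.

A: 4 × 6 = 24 beats ÷ 0.5 = 48 chords.
B: 8 × 6 = 48 beats ÷ 2 = 24 chords.
C: 6 × 6 = 36 beats ÷ 6 = 6 chords.
Overall: 78 chords over 18 bars → 78/18 = 13/3 chords per bar.

13/3 chords per bar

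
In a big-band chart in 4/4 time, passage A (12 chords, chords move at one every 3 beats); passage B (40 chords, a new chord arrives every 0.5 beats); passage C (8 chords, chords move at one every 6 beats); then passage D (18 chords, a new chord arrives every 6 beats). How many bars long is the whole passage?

53 bars

A: 12 × 3 = 36 beats = 9 bars.
B: 40 × 0.5 = 20 beats = 5 bars.
C: 8 × 6 = 48 beats = 12 bars.
D: 18 × 6 = 108 beats = 27 bars.
Total: 9 + 5 + 12 + 27 = 53 bars.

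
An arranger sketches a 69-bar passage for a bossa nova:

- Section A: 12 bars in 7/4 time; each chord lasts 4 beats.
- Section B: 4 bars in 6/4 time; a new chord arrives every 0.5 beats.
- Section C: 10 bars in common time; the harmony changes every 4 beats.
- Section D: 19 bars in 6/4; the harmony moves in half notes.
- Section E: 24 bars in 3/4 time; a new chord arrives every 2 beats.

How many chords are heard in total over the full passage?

172 chords

A: 12·7 = 84 beats, 84/4 = 21 chords.
B: 4·6 = 24 beats, 24/0.5 = 48 chords.
C: 10·4 = 40 beats, 40/4 = 10 chords.
D: 19·6 = 114 beats, 114/2 = 57 chords.
E: 24·3 = 72 beats, 72/2 = 36 chords.
Total: 21 + 48 + 10 + 57 + 36 = 172.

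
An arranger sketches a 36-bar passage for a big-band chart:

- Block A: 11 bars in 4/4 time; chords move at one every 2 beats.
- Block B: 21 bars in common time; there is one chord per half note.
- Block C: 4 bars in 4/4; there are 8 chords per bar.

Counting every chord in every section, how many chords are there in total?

A has 44 beats and chords last 2 each, so 22 chords.
B has 84 beats and chords last 2 each, so 42 chords.
C has 16 beats and chords last 0.5 each, so 32 chords.
Total: 22 + 42 + 32 = 96.

96 chords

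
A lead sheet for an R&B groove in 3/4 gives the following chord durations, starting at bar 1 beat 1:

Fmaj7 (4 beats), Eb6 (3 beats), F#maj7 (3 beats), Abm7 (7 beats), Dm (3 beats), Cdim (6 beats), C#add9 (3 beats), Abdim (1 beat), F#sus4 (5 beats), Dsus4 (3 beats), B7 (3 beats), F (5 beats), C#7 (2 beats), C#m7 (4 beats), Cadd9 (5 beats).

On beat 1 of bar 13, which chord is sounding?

Beat 1 of bar 13 is beat (13−1)×3 + 1 = 37 overall.
Running totals: Fmaj7 ends at 4, Eb6 ends at 7, F#maj7 ends at 10, Abm7 ends at 17, Dm ends at 20, Cdim ends at 26, C#add9 ends at 29, Abdim ends at 30, F#sus4 ends at 35, Dsus4 ends at 38.
Beat 37 falls within Dsus4.

Dsus4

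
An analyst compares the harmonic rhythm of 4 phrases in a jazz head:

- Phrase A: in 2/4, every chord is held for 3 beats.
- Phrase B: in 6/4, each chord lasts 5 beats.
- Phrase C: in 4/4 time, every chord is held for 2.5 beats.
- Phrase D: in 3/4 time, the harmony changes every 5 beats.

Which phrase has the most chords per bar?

Phrase C

A: 2 beats/bar ÷ 3 beats/chord = 2/3 chords/bar.
B: 6 beats/bar ÷ 5 beats/chord = 1.2 chords/bar.
C: 4 beats/bar ÷ 2.5 beats/chord = 1.6 chords/bar.
D: 3 beats/bar ÷ 5 beats/chord = 0.6 chords/bar.
Fastest is C at 1.6 chords/bar.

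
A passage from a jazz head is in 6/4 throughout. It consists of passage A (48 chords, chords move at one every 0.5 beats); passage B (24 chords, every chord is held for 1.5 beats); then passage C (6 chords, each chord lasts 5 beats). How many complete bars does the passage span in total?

A: 48 × 0.5 = 24 beats = 4 bars.
B: 24 × 1.5 = 36 beats = 6 bars.
C: 6 × 5 = 30 beats = 5 bars.
Total: 4 + 6 + 5 = 15 bars.

15 bars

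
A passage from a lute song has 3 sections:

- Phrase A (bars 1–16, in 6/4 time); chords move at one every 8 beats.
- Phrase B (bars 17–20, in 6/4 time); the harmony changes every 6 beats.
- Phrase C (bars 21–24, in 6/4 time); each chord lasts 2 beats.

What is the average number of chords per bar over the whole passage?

A: 16 × 6 = 96 beats ÷ 8 = 12 chords.
B: 4 × 6 = 24 beats ÷ 6 = 4 chords.
C: 4 × 6 = 24 beats ÷ 2 = 12 chords.
Overall: 28 chords over 24 bars → 28/24 = 7/6 chords per bar.

7/6 chords per bar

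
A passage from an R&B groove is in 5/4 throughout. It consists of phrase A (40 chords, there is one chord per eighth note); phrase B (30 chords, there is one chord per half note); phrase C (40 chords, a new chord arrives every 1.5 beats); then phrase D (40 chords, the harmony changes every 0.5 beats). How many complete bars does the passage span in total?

32 bars

A: 40 × 0.5 = 20 beats = 4 bars.
B: 30 × 2 = 60 beats = 12 bars.
C: 40 × 1.5 = 60 beats = 12 bars.
D: 40 × 0.5 = 20 beats = 4 bars.
Total: 4 + 12 + 12 + 4 = 32 bars.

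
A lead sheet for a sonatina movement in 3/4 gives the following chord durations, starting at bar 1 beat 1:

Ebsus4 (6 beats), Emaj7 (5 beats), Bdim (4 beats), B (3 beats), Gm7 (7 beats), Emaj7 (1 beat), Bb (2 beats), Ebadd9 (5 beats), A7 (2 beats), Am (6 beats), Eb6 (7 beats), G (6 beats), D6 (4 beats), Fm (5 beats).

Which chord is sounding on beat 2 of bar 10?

Ebadd9

Beat 2 of bar 10 is beat (10−1)×3 + 2 = 29 overall.
Running totals: Ebsus4 ends at 6, Emaj7 ends at 11, Bdim ends at 15, B ends at 18, Gm7 ends at 25, Emaj7 ends at 26, Bb ends at 28, Ebadd9 ends at 33.
Beat 29 falls within Ebadd9.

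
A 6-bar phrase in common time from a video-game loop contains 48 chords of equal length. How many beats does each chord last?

0.5 beats

6 bars × 4 beats/bar = 24 beats total.
24 beats ÷ 48 chords = 0.5 beats per chord.
(That is an eighth note.)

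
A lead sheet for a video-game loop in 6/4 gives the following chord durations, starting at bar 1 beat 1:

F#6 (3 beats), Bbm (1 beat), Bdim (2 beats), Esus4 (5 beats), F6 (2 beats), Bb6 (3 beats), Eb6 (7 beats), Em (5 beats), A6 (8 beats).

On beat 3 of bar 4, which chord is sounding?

Eb6

Beat 3 of bar 4 is beat (4−1)×6 + 3 = 21 overall.
Running totals: F#6 ends at 3, Bbm ends at 4, Bdim ends at 6, Esus4 ends at 11, F6 ends at 13, Bb6 ends at 16, Eb6 ends at 23.
Beat 21 falls within Eb6.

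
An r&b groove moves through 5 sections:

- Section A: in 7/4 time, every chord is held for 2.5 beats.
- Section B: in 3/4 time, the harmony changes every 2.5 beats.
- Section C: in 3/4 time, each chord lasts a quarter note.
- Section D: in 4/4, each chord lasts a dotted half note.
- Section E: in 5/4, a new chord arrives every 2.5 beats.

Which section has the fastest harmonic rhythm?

Section C

A: each chord is 2.5 beats in 7/4, so 2.8 per bar.
B: each chord is 2.5 beats in 3/4, so 1.2 per bar.
C: each chord is 1 beat in 3/4, so 3 per bar.
D: each chord is 3 beats in 4/4, so 4/3 per bar.
E: each chord is 2.5 beats in 5/4, so 2 per bar.
Fastest is C at 3 chords/bar.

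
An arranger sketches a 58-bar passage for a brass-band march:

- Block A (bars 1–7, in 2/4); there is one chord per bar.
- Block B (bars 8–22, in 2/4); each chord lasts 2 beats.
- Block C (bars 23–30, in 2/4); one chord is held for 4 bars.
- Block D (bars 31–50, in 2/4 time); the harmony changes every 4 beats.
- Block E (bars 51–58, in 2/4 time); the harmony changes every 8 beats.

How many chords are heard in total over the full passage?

A: 7 bars × 2 beats = 14 beats; 2 beats/chord → 7 chords.
B: 15 bars × 2 beats = 30 beats; 2 beats/chord → 15 chords.
C: 8 bars × 2 beats = 16 beats; 8 beats/chord → 2 chords.
D: 20 bars × 2 beats = 40 beats; 4 beats/chord → 10 chords.
E: 8 bars × 2 beats = 16 beats; 8 beats/chord → 2 chords.
Total: 7 + 15 + 2 + 10 + 2 = 36.

36 chords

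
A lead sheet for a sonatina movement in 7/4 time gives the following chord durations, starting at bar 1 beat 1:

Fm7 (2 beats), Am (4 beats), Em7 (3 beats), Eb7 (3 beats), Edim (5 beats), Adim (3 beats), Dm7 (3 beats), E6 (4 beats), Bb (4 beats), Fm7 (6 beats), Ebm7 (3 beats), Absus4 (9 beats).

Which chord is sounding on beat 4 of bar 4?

E6

Beat 4 of bar 4 is beat (4−1)×7 + 4 = 25 overall.
Running totals: Fm7 ends at 2, Am ends at 6, Em7 ends at 9, Eb7 ends at 12, Edim ends at 17, Adim ends at 20, Dm7 ends at 23, E6 ends at 27.
Beat 25 falls within E6.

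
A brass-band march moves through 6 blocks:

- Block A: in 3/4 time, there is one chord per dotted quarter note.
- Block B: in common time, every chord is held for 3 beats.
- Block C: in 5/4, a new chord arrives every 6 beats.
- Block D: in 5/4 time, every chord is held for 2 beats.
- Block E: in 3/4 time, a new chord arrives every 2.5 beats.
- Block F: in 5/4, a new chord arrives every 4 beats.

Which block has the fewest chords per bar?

Block C

A: each chord is 1.5 beats in 3/4, so 2 per bar.
B: each chord is 3 beats in 4/4, so 4/3 per bar.
C: each chord is 6 beats in 5/4, so 5/6 per bar.
D: each chord is 2 beats in 5/4, so 2.5 per bar.
E: each chord is 2.5 beats in 3/4, so 1.2 per bar.
F: each chord is 4 beats in 5/4, so 1.25 per bar.
Slowest is C at 5/6 chords/bar.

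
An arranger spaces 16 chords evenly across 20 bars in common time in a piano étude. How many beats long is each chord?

5 beats

20 bars × 4 beats/bar = 80 beats total.
80 beats ÷ 16 chords = 5 beats per chord.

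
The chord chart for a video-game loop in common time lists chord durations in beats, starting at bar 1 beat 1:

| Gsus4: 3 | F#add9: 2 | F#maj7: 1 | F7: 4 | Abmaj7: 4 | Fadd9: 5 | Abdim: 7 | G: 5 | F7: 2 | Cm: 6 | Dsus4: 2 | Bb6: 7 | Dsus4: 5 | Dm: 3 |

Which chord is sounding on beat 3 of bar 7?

Beat 3 of bar 7 is beat (7−1)×4 + 3 = 27 overall.
Running totals: Gsus4 ends at 3, F#add9 ends at 5, F#maj7 ends at 6, F7 ends at 10, Abmaj7 ends at 14, Fadd9 ends at 19, Abdim ends at 26, G ends at 31.
Beat 27 falls within G.

G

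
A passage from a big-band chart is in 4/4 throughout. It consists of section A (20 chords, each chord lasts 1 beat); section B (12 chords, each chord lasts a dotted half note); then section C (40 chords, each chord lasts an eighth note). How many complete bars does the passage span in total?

19 bars

A: 20 × 1 = 20 beats = 5 bars.
B: 12 × 3 = 36 beats = 9 bars.
C: 40 × 0.5 = 20 beats = 5 bars.
Total: 5 + 9 + 5 = 19 bars.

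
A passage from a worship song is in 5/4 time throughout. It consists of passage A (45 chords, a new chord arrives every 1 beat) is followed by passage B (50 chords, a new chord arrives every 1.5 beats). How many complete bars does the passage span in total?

24 bars

A: 45 × 1 = 45 beats = 9 bars.
B: 50 × 1.5 = 75 beats = 15 bars.
Total: 9 + 15 = 24 bars.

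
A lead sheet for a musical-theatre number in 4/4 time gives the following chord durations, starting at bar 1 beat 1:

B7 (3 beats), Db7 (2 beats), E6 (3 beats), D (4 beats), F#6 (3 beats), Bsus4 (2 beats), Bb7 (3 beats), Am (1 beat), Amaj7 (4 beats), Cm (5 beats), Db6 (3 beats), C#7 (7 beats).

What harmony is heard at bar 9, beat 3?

Beat 3 of bar 9 is beat (9−1)×4 + 3 = 35 overall.
Running totals: B7 ends at 3, Db7 ends at 5, E6 ends at 8, D ends at 12, F#6 ends at 15, Bsus4 ends at 17, Bb7 ends at 20, Am ends at 21, Amaj7 ends at 25, Cm ends at 30, Db6 ends at 33, C#7 ends at 40.
Beat 35 falls within C#7.

C#7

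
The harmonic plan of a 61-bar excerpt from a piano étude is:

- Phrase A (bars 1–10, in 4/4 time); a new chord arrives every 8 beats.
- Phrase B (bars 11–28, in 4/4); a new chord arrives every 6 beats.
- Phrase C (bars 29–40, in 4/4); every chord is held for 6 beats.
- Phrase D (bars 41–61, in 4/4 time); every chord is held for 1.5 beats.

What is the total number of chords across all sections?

A: 10·4 = 40 beats, 40/8 = 5 chords.
B: 18·4 = 72 beats, 72/6 = 12 chords.
C: 12·4 = 48 beats, 48/6 = 8 chords.
D: 21·4 = 84 beats, 84/1.5 = 56 chords.
Total: 5 + 12 + 8 + 56 = 81.

81 chords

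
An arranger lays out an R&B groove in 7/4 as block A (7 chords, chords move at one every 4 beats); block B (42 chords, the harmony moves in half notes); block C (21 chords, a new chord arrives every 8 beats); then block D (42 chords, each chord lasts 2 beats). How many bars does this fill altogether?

A: 7 × 4 = 28 beats = 4 bars.
B: 42 × 2 = 84 beats = 12 bars.
C: 21 × 8 = 168 beats = 24 bars.
D: 42 × 2 = 84 beats = 12 bars.
Total: 4 + 12 + 24 + 12 = 52 bars.

52 bars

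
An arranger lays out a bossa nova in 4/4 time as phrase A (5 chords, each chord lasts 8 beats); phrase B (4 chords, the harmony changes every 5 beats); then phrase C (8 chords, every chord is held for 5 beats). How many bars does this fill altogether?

25 bars

A: 5 × 8 = 40 beats = 10 bars.
B: 4 × 5 = 20 beats = 5 bars.
C: 8 × 5 = 40 beats = 10 bars.
Total: 10 + 5 + 10 = 25 bars.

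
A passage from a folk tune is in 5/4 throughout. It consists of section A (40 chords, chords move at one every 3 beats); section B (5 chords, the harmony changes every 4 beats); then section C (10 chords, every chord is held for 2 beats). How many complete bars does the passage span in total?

32 bars

A: 40 × 3 = 120 beats = 24 bars.
B: 5 × 4 = 20 beats = 4 bars.
C: 10 × 2 = 20 beats = 4 bars.
Total: 24 + 4 + 4 = 32 bars.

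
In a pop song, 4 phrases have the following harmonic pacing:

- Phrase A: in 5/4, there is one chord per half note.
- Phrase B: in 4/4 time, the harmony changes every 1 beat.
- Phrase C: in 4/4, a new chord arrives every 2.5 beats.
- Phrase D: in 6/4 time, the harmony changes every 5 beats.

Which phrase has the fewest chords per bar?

Phrase D

A: each chord is 2 beats in 5/4, so 2.5 per bar.
B: each chord is 1 beat in 4/4, so 4 per bar.
C: each chord is 2.5 beats in 4/4, so 1.6 per bar.
D: each chord is 5 beats in 6/4, so 1.2 per bar.
Slowest is D at 1.2 chords/bar.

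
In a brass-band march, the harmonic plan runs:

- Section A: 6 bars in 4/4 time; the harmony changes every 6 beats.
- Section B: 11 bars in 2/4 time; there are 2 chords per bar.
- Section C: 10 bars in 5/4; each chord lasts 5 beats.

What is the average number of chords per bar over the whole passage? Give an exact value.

A: 6 × 4 = 24 beats ÷ 6 = 4 chords.
B: 11 × 2 = 22 beats ÷ 1 = 22 chords.
C: 10 × 5 = 50 beats ÷ 5 = 10 chords.
Overall: 36 chords over 27 bars → 36/27 = 4/3 chords per bar.

4/3 chords per bar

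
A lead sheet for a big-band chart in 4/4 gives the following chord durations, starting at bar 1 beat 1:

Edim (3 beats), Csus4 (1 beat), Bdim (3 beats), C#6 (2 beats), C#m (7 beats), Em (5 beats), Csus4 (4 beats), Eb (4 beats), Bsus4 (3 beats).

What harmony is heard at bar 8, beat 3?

Bsus4

Beat 3 of bar 8 is beat (8−1)×4 + 3 = 31 overall.
Running totals: Edim ends at 3, Csus4 ends at 4, Bdim ends at 7, C#6 ends at 9, C#m ends at 16, Em ends at 21, Csus4 ends at 25, Eb ends at 29, Bsus4 ends at 32.
Beat 31 falls within Bsus4.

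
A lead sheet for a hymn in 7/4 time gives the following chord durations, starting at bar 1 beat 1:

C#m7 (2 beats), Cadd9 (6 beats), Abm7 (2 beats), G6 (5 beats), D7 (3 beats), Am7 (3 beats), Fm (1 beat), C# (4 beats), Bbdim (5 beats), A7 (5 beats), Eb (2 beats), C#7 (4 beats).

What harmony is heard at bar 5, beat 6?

Beat 6 of bar 5 is beat (5−1)×7 + 6 = 34 overall.
Running totals: C#m7 ends at 2, Cadd9 ends at 8, Abm7 ends at 10, G6 ends at 15, D7 ends at 18, Am7 ends at 21, Fm ends at 22, C# ends at 26, Bbdim ends at 31, A7 ends at 36.
Beat 34 falls within A7.

A7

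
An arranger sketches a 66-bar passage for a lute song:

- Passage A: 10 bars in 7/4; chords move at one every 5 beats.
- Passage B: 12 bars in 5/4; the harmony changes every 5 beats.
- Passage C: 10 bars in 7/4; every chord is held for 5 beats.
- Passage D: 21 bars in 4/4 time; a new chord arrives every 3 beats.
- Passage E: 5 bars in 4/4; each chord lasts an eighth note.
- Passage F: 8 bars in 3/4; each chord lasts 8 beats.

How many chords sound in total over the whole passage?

A: 10·7 = 70 beats, 70/5 = 14 chords.
B: 12·5 = 60 beats, 60/5 = 12 chords.
C: 10·7 = 70 beats, 70/5 = 14 chords.
D: 21·4 = 84 beats, 84/3 = 28 chords.
E: 5·4 = 20 beats, 20/0.5 = 40 chords.
F: 8·3 = 24 beats, 24/8 = 3 chords.
Total: 14 + 12 + 14 + 28 + 40 + 3 = 111.

111 chords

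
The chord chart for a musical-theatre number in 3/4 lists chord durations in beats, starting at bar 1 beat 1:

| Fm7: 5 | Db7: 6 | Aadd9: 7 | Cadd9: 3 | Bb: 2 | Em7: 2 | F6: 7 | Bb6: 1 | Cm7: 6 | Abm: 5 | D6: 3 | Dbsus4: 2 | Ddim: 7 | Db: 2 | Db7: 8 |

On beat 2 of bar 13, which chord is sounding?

Cm7

Beat 2 of bar 13 is beat (13−1)×3 + 2 = 38 overall.
Running totals: Fm7 ends at 5, Db7 ends at 11, Aadd9 ends at 18, Cadd9 ends at 21, Bb ends at 23, Em7 ends at 25, F6 ends at 32, Bb6 ends at 33, Cm7 ends at 39.
Beat 38 falls within Cm7.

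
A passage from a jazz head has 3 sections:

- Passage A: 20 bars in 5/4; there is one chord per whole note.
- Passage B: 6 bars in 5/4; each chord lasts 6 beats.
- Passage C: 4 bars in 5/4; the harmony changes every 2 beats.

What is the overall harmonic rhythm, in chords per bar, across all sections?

A: 20 bars of 5 beats is 100 beats; at 4 beats each that's 25 chords.
B: 6 bars of 5 beats is 30 beats; at 6 beats each that's 5 chords.
C: 4 bars of 5 beats is 20 beats; at 2 beats each that's 10 chords.
Overall: 40 chords over 30 bars → 40/30 = 4/3 chords per bar.

4/3 chords per bar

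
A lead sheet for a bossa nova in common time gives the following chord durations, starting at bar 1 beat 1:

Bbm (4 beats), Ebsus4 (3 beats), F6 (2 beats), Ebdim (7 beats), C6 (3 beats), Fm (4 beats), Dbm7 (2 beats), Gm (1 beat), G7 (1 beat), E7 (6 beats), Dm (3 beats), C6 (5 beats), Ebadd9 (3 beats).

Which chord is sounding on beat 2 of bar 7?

Gm

Beat 2 of bar 7 is beat (7−1)×4 + 2 = 26 overall.
Running totals: Bbm ends at 4, Ebsus4 ends at 7, F6 ends at 9, Ebdim ends at 16, C6 ends at 19, Fm ends at 23, Dbm7 ends at 25, Gm ends at 26.
Beat 26 falls within Gm.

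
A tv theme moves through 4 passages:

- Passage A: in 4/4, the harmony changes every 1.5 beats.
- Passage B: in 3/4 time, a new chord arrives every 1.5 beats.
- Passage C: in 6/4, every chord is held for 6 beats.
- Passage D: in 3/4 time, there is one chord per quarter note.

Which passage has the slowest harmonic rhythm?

Passage C

A: 4 beats/bar ÷ 1.5 beats/chord = 8/3 chords/bar.
B: 3 beats/bar ÷ 1.5 beats/chord = 2 chords/bar.
C: 6 beats/bar ÷ 6 beats/chord = 1 chord/bar.
D: 3 beats/bar ÷ 1 beat/chord = 3 chords/bar.
Slowest is C at 1 chords/bar.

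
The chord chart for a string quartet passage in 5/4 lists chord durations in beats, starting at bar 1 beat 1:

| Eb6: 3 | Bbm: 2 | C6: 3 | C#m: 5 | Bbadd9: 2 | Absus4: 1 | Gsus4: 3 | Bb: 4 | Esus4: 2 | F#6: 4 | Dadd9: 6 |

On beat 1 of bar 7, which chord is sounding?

Beat 1 of bar 7 is beat (7−1)×5 + 1 = 31 overall.
Running totals: Eb6 ends at 3, Bbm ends at 5, C6 ends at 8, C#m ends at 13, Bbadd9 ends at 15, Absus4 ends at 16, Gsus4 ends at 19, Bb ends at 23, Esus4 ends at 25, F#6 ends at 29, Dadd9 ends at 35.
Beat 31 falls within Dadd9.

Dadd9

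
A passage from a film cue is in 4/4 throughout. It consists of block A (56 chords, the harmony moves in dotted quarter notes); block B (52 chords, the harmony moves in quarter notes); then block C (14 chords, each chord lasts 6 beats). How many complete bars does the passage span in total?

55 bars

A: 56 × 1.5 = 84 beats = 21 bars.
B: 52 × 1 = 52 beats = 13 bars.
C: 14 × 6 = 84 beats = 21 bars.
Total: 21 + 13 + 21 = 55 bars.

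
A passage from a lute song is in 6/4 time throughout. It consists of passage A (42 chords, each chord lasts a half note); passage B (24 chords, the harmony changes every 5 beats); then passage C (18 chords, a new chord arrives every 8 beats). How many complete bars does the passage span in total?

A: 42 × 2 = 84 beats = 14 bars.
B: 24 × 5 = 120 beats = 20 bars.
C: 18 × 8 = 144 beats = 24 bars.
Total: 14 + 20 + 24 = 58 bars.

58 bars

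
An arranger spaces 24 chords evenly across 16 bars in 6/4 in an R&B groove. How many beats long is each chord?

4 beats

16 bars × 6 beats/bar = 96 beats total.
96 beats ÷ 24 chords = 4 beats per chord.
(That is a whole note.)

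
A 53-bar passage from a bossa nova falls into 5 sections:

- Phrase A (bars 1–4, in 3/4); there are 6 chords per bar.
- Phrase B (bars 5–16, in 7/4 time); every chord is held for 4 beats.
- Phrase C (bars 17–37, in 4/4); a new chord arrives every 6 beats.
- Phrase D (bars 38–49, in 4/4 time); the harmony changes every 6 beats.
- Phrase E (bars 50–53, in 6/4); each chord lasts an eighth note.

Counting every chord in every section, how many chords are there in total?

A: 4·3 = 12 beats, 12/0.5 = 24 chords.
B: 12·7 = 84 beats, 84/4 = 21 chords.
C: 21·4 = 84 beats, 84/6 = 14 chords.
D: 12·4 = 48 beats, 48/6 = 8 chords.
E: 4·6 = 24 beats, 24/0.5 = 48 chords.
Total: 24 + 21 + 14 + 8 + 48 = 115.

115 chords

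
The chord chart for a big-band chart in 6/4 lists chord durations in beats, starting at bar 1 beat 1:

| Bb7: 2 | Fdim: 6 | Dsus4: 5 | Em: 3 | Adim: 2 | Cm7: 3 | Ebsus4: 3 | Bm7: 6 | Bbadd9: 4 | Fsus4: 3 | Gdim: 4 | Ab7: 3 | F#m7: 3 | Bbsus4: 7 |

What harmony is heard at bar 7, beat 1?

Beat 1 of bar 7 is beat (7−1)×6 + 1 = 37 overall.
Running totals: Bb7 ends at 2, Fdim ends at 8, Dsus4 ends at 13, Em ends at 16, Adim ends at 18, Cm7 ends at 21, Ebsus4 ends at 24, Bm7 ends at 30, Bbadd9 ends at 34, Fsus4 ends at 37.
Beat 37 falls within Fsus4.

Fsus4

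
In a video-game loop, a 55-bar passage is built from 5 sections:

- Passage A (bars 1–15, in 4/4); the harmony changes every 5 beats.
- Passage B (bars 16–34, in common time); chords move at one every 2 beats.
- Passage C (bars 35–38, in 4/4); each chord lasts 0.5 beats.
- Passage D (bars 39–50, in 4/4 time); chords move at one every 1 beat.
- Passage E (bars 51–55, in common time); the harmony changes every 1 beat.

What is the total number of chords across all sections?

150 chords

A: 15·4 = 60 beats, 60/5 = 12 chords.
B: 19·4 = 76 beats, 76/2 = 38 chords.
C: 4·4 = 16 beats, 16/0.5 = 32 chords.
D: 12·4 = 48 beats, 48/1 = 48 chords.
E: 5·4 = 20 beats, 20/1 = 20 chords.
Total: 12 + 38 + 32 + 48 + 20 = 150.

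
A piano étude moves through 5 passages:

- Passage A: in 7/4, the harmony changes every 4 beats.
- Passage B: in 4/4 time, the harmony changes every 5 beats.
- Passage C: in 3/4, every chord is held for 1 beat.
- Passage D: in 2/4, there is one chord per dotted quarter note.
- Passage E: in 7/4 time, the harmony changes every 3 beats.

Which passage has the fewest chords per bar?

Passage B

A: 7 beats/bar ÷ 4 beats/chord = 1.75 chords/bar.
B: 4 beats/bar ÷ 5 beats/chord = 0.8 chords/bar.
C: 3 beats/bar ÷ 1 beat/chord = 3 chords/bar.
D: 2 beats/bar ÷ 1.5 beats/chord = 4/3 chords/bar.
E: 7 beats/bar ÷ 3 beats/chord = 7/3 chords/bar.
Slowest is B at 0.8 chords/bar.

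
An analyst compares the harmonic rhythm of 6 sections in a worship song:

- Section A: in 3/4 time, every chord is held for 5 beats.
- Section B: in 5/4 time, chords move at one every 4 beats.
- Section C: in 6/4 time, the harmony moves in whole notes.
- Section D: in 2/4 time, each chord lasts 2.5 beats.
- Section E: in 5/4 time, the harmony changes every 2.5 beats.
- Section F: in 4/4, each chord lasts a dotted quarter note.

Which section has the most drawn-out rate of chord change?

A: 3/5 = 0.6 chords/bar.
B: 5/4 = 1.25 chords/bar.
C: 6/4 = 1.5 chords/bar.
D: 2/2.5 = 0.8 chords/bar.
E: 5/2.5 = 2 chords/bar.
F: 4/1.5 = 8/3 chords/bar.
Slowest is A at 0.6 chords/bar.

Section A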